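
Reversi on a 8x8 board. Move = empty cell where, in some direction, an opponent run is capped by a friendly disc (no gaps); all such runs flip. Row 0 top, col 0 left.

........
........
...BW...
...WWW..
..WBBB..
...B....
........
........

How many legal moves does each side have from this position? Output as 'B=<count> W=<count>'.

-- B to move --
(1,3): no bracket -> illegal
(1,4): flips 2 -> legal
(1,5): no bracket -> illegal
(2,2): flips 1 -> legal
(2,5): flips 3 -> legal
(2,6): flips 1 -> legal
(3,1): flips 1 -> legal
(3,2): no bracket -> illegal
(3,6): no bracket -> illegal
(4,1): flips 1 -> legal
(4,6): no bracket -> illegal
(5,1): no bracket -> illegal
(5,2): no bracket -> illegal
B mobility = 6
-- W to move --
(1,2): flips 1 -> legal
(1,3): flips 1 -> legal
(1,4): no bracket -> illegal
(2,2): flips 1 -> legal
(3,2): no bracket -> illegal
(3,6): no bracket -> illegal
(4,6): flips 3 -> legal
(5,2): flips 1 -> legal
(5,4): flips 1 -> legal
(5,5): flips 2 -> legal
(5,6): flips 1 -> legal
(6,2): flips 2 -> legal
(6,3): flips 2 -> legal
(6,4): flips 1 -> legal
W mobility = 11

Answer: B=6 W=11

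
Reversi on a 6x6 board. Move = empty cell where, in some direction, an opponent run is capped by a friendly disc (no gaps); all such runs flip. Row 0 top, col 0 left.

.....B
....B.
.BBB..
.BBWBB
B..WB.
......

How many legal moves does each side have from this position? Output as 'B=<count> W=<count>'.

Answer: B=4 W=7

Derivation:
-- B to move --
(2,4): no bracket -> illegal
(4,2): flips 1 -> legal
(5,2): flips 1 -> legal
(5,3): flips 2 -> legal
(5,4): flips 1 -> legal
B mobility = 4
-- W to move --
(0,3): no bracket -> illegal
(0,4): no bracket -> illegal
(1,0): flips 2 -> legal
(1,1): flips 1 -> legal
(1,2): no bracket -> illegal
(1,3): flips 1 -> legal
(1,5): no bracket -> illegal
(2,0): no bracket -> illegal
(2,4): no bracket -> illegal
(2,5): flips 1 -> legal
(3,0): flips 2 -> legal
(4,1): no bracket -> illegal
(4,2): no bracket -> illegal
(4,5): flips 1 -> legal
(5,0): no bracket -> illegal
(5,1): no bracket -> illegal
(5,3): no bracket -> illegal
(5,4): no bracket -> illegal
(5,5): flips 1 -> legal
W mobility = 7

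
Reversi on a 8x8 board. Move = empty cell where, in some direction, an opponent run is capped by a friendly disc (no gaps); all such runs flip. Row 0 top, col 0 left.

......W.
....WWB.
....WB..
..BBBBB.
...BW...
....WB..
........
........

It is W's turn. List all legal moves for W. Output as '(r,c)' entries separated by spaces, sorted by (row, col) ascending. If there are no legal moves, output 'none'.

Answer: (1,7) (2,1) (2,2) (2,6) (4,2) (4,5) (4,6) (4,7) (5,6) (6,6)

Derivation:
(0,5): no bracket -> illegal
(0,7): no bracket -> illegal
(1,7): flips 1 -> legal
(2,1): flips 2 -> legal
(2,2): flips 1 -> legal
(2,3): no bracket -> illegal
(2,6): flips 3 -> legal
(2,7): no bracket -> illegal
(3,1): no bracket -> illegal
(3,7): no bracket -> illegal
(4,1): no bracket -> illegal
(4,2): flips 2 -> legal
(4,5): flips 2 -> legal
(4,6): flips 1 -> legal
(4,7): flips 2 -> legal
(5,2): no bracket -> illegal
(5,3): no bracket -> illegal
(5,6): flips 1 -> legal
(6,4): no bracket -> illegal
(6,5): no bracket -> illegal
(6,6): flips 1 -> legal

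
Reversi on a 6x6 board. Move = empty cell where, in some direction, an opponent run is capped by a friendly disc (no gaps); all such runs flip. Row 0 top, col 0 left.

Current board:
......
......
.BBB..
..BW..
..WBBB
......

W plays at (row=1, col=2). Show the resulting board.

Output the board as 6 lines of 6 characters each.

Answer: ......
..W...
.BWB..
..WW..
..WBBB
......

Derivation:
Place W at (1,2); scan 8 dirs for brackets.
Dir NW: first cell '.' (not opp) -> no flip
Dir N: first cell '.' (not opp) -> no flip
Dir NE: first cell '.' (not opp) -> no flip
Dir W: first cell '.' (not opp) -> no flip
Dir E: first cell '.' (not opp) -> no flip
Dir SW: opp run (2,1), next='.' -> no flip
Dir S: opp run (2,2) (3,2) capped by W -> flip
Dir SE: opp run (2,3), next='.' -> no flip
All flips: (2,2) (3,2)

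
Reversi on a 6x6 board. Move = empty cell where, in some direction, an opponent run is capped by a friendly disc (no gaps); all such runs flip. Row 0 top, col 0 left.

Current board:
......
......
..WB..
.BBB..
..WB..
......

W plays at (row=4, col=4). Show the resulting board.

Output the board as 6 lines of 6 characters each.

Place W at (4,4); scan 8 dirs for brackets.
Dir NW: opp run (3,3) capped by W -> flip
Dir N: first cell '.' (not opp) -> no flip
Dir NE: first cell '.' (not opp) -> no flip
Dir W: opp run (4,3) capped by W -> flip
Dir E: first cell '.' (not opp) -> no flip
Dir SW: first cell '.' (not opp) -> no flip
Dir S: first cell '.' (not opp) -> no flip
Dir SE: first cell '.' (not opp) -> no flip
All flips: (3,3) (4,3)

Answer: ......
......
..WB..
.BBW..
..WWW.
......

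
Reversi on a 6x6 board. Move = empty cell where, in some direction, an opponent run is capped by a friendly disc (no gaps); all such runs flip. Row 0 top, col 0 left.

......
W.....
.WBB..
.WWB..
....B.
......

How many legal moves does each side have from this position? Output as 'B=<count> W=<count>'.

Answer: B=5 W=5

Derivation:
-- B to move --
(0,0): no bracket -> illegal
(0,1): no bracket -> illegal
(1,1): no bracket -> illegal
(1,2): no bracket -> illegal
(2,0): flips 1 -> legal
(3,0): flips 2 -> legal
(4,0): flips 1 -> legal
(4,1): flips 1 -> legal
(4,2): flips 1 -> legal
(4,3): no bracket -> illegal
B mobility = 5
-- W to move --
(1,1): no bracket -> illegal
(1,2): flips 1 -> legal
(1,3): flips 1 -> legal
(1,4): flips 1 -> legal
(2,4): flips 2 -> legal
(3,4): flips 1 -> legal
(3,5): no bracket -> illegal
(4,2): no bracket -> illegal
(4,3): no bracket -> illegal
(4,5): no bracket -> illegal
(5,3): no bracket -> illegal
(5,4): no bracket -> illegal
(5,5): no bracket -> illegal
W mobility = 5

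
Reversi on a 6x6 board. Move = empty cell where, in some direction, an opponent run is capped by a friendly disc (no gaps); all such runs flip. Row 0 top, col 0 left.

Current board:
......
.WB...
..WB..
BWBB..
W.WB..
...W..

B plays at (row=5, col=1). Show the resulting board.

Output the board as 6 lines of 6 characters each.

Place B at (5,1); scan 8 dirs for brackets.
Dir NW: opp run (4,0), next=edge -> no flip
Dir N: first cell '.' (not opp) -> no flip
Dir NE: opp run (4,2) capped by B -> flip
Dir W: first cell '.' (not opp) -> no flip
Dir E: first cell '.' (not opp) -> no flip
Dir SW: edge -> no flip
Dir S: edge -> no flip
Dir SE: edge -> no flip
All flips: (4,2)

Answer: ......
.WB...
..WB..
BWBB..
W.BB..
.B.W..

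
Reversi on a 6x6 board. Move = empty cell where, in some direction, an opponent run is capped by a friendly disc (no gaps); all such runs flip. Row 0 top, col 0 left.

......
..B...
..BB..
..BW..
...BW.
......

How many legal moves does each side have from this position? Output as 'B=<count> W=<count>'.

Answer: B=3 W=5

Derivation:
-- B to move --
(2,4): no bracket -> illegal
(3,4): flips 1 -> legal
(3,5): no bracket -> illegal
(4,2): no bracket -> illegal
(4,5): flips 1 -> legal
(5,3): no bracket -> illegal
(5,4): no bracket -> illegal
(5,5): flips 2 -> legal
B mobility = 3
-- W to move --
(0,1): no bracket -> illegal
(0,2): no bracket -> illegal
(0,3): no bracket -> illegal
(1,1): flips 1 -> legal
(1,3): flips 1 -> legal
(1,4): no bracket -> illegal
(2,1): no bracket -> illegal
(2,4): no bracket -> illegal
(3,1): flips 1 -> legal
(3,4): no bracket -> illegal
(4,1): no bracket -> illegal
(4,2): flips 1 -> legal
(5,2): no bracket -> illegal
(5,3): flips 1 -> legal
(5,4): no bracket -> illegal
W mobility = 5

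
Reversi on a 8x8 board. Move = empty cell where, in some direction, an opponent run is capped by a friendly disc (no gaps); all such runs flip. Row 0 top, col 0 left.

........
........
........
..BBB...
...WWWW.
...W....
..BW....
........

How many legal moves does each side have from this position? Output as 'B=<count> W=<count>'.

-- B to move --
(3,5): flips 2 -> legal
(3,6): no bracket -> illegal
(3,7): no bracket -> illegal
(4,2): no bracket -> illegal
(4,7): no bracket -> illegal
(5,2): flips 1 -> legal
(5,4): flips 2 -> legal
(5,5): flips 1 -> legal
(5,6): flips 1 -> legal
(5,7): no bracket -> illegal
(6,4): flips 1 -> legal
(7,2): no bracket -> illegal
(7,3): flips 3 -> legal
(7,4): no bracket -> illegal
B mobility = 7
-- W to move --
(2,1): flips 1 -> legal
(2,2): flips 1 -> legal
(2,3): flips 2 -> legal
(2,4): flips 1 -> legal
(2,5): flips 1 -> legal
(3,1): no bracket -> illegal
(3,5): no bracket -> illegal
(4,1): no bracket -> illegal
(4,2): no bracket -> illegal
(5,1): no bracket -> illegal
(5,2): no bracket -> illegal
(6,1): flips 1 -> legal
(7,1): flips 1 -> legal
(7,2): no bracket -> illegal
(7,3): no bracket -> illegal
W mobility = 7

Answer: B=7 W=7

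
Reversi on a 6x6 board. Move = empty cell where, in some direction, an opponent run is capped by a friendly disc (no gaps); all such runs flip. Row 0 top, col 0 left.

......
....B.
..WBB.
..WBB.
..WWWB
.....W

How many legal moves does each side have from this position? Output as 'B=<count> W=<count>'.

Answer: B=8 W=6

Derivation:
-- B to move --
(1,1): flips 1 -> legal
(1,2): no bracket -> illegal
(1,3): no bracket -> illegal
(2,1): flips 1 -> legal
(3,1): flips 1 -> legal
(3,5): no bracket -> illegal
(4,1): flips 4 -> legal
(5,1): flips 1 -> legal
(5,2): flips 1 -> legal
(5,3): flips 1 -> legal
(5,4): flips 1 -> legal
B mobility = 8
-- W to move --
(0,3): no bracket -> illegal
(0,4): flips 3 -> legal
(0,5): flips 2 -> legal
(1,2): no bracket -> illegal
(1,3): flips 2 -> legal
(1,5): flips 2 -> legal
(2,5): flips 3 -> legal
(3,5): flips 3 -> legal
(5,4): no bracket -> illegal
W mobility = 6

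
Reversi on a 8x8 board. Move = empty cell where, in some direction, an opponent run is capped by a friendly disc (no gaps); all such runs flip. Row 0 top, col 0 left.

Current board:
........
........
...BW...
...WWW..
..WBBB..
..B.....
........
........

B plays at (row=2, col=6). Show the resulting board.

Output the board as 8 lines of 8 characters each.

Place B at (2,6); scan 8 dirs for brackets.
Dir NW: first cell '.' (not opp) -> no flip
Dir N: first cell '.' (not opp) -> no flip
Dir NE: first cell '.' (not opp) -> no flip
Dir W: first cell '.' (not opp) -> no flip
Dir E: first cell '.' (not opp) -> no flip
Dir SW: opp run (3,5) capped by B -> flip
Dir S: first cell '.' (not opp) -> no flip
Dir SE: first cell '.' (not opp) -> no flip
All flips: (3,5)

Answer: ........
........
...BW.B.
...WWB..
..WBBB..
..B.....
........
........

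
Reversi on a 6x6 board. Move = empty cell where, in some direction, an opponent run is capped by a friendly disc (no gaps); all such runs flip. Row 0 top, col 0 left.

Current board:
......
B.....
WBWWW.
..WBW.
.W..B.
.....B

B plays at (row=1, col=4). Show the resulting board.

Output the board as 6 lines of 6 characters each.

Place B at (1,4); scan 8 dirs for brackets.
Dir NW: first cell '.' (not opp) -> no flip
Dir N: first cell '.' (not opp) -> no flip
Dir NE: first cell '.' (not opp) -> no flip
Dir W: first cell '.' (not opp) -> no flip
Dir E: first cell '.' (not opp) -> no flip
Dir SW: opp run (2,3) (3,2) (4,1), next='.' -> no flip
Dir S: opp run (2,4) (3,4) capped by B -> flip
Dir SE: first cell '.' (not opp) -> no flip
All flips: (2,4) (3,4)

Answer: ......
B...B.
WBWWB.
..WBB.
.W..B.
.....B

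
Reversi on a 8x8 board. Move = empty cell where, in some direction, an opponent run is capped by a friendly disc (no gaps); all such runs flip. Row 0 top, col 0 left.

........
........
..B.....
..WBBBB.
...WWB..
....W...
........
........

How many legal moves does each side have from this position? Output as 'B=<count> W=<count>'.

Answer: B=7 W=9

Derivation:
-- B to move --
(2,1): no bracket -> illegal
(2,3): no bracket -> illegal
(3,1): flips 1 -> legal
(4,1): no bracket -> illegal
(4,2): flips 3 -> legal
(5,2): flips 1 -> legal
(5,3): flips 2 -> legal
(5,5): flips 1 -> legal
(6,3): flips 1 -> legal
(6,4): flips 2 -> legal
(6,5): no bracket -> illegal
B mobility = 7
-- W to move --
(1,1): flips 2 -> legal
(1,2): flips 1 -> legal
(1,3): no bracket -> illegal
(2,1): no bracket -> illegal
(2,3): flips 1 -> legal
(2,4): flips 1 -> legal
(2,5): flips 1 -> legal
(2,6): flips 1 -> legal
(2,7): flips 2 -> legal
(3,1): no bracket -> illegal
(3,7): flips 4 -> legal
(4,2): no bracket -> illegal
(4,6): flips 1 -> legal
(4,7): no bracket -> illegal
(5,5): no bracket -> illegal
(5,6): no bracket -> illegal
W mobility = 9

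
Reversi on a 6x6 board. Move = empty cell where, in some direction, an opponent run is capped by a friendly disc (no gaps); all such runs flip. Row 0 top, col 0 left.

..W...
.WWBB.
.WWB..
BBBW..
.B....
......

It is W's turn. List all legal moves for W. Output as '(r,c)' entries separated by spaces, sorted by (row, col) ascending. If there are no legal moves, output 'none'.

(0,3): flips 2 -> legal
(0,4): flips 1 -> legal
(0,5): no bracket -> illegal
(1,5): flips 2 -> legal
(2,0): no bracket -> illegal
(2,4): flips 2 -> legal
(2,5): no bracket -> illegal
(3,4): flips 1 -> legal
(4,0): flips 1 -> legal
(4,2): flips 1 -> legal
(4,3): flips 1 -> legal
(5,0): no bracket -> illegal
(5,1): flips 2 -> legal
(5,2): no bracket -> illegal

Answer: (0,3) (0,4) (1,5) (2,4) (3,4) (4,0) (4,2) (4,3) (5,1)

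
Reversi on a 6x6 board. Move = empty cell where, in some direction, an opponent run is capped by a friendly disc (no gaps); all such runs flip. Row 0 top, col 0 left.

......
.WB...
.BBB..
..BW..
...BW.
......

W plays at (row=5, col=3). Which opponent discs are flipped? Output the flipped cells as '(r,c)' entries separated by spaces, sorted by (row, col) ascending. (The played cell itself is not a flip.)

Answer: (4,3)

Derivation:
Dir NW: first cell '.' (not opp) -> no flip
Dir N: opp run (4,3) capped by W -> flip
Dir NE: first cell 'W' (not opp) -> no flip
Dir W: first cell '.' (not opp) -> no flip
Dir E: first cell '.' (not opp) -> no flip
Dir SW: edge -> no flip
Dir S: edge -> no flip
Dir SE: edge -> no flip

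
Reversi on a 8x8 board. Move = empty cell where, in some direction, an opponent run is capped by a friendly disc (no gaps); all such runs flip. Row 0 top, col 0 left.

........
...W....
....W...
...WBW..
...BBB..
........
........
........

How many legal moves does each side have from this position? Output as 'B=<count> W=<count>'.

Answer: B=7 W=3

Derivation:
-- B to move --
(0,2): no bracket -> illegal
(0,3): no bracket -> illegal
(0,4): no bracket -> illegal
(1,2): no bracket -> illegal
(1,4): flips 1 -> legal
(1,5): no bracket -> illegal
(2,2): flips 1 -> legal
(2,3): flips 1 -> legal
(2,5): flips 1 -> legal
(2,6): flips 1 -> legal
(3,2): flips 1 -> legal
(3,6): flips 1 -> legal
(4,2): no bracket -> illegal
(4,6): no bracket -> illegal
B mobility = 7
-- W to move --
(2,3): no bracket -> illegal
(2,5): no bracket -> illegal
(3,2): no bracket -> illegal
(3,6): no bracket -> illegal
(4,2): no bracket -> illegal
(4,6): no bracket -> illegal
(5,2): no bracket -> illegal
(5,3): flips 2 -> legal
(5,4): flips 2 -> legal
(5,5): flips 2 -> legal
(5,6): no bracket -> illegal
W mobility = 3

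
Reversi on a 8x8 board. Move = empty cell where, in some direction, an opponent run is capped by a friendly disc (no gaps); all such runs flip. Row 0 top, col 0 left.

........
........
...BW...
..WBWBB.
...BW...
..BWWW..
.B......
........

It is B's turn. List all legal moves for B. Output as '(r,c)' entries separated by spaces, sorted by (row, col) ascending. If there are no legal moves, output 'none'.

Answer: (1,3) (1,5) (2,1) (2,5) (3,1) (4,1) (4,5) (5,6) (6,2) (6,3) (6,5) (6,6)

Derivation:
(1,3): flips 1 -> legal
(1,4): no bracket -> illegal
(1,5): flips 1 -> legal
(2,1): flips 1 -> legal
(2,2): no bracket -> illegal
(2,5): flips 2 -> legal
(3,1): flips 1 -> legal
(4,1): flips 1 -> legal
(4,2): no bracket -> illegal
(4,5): flips 2 -> legal
(4,6): no bracket -> illegal
(5,6): flips 3 -> legal
(6,2): flips 2 -> legal
(6,3): flips 1 -> legal
(6,4): no bracket -> illegal
(6,5): flips 1 -> legal
(6,6): flips 2 -> legal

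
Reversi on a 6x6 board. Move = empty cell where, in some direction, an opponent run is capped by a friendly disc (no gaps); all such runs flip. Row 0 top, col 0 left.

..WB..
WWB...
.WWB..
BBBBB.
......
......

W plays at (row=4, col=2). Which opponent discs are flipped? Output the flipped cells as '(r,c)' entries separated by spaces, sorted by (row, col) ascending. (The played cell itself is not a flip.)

Dir NW: opp run (3,1), next='.' -> no flip
Dir N: opp run (3,2) capped by W -> flip
Dir NE: opp run (3,3), next='.' -> no flip
Dir W: first cell '.' (not opp) -> no flip
Dir E: first cell '.' (not opp) -> no flip
Dir SW: first cell '.' (not opp) -> no flip
Dir S: first cell '.' (not opp) -> no flip
Dir SE: first cell '.' (not opp) -> no flip

Answer: (3,2)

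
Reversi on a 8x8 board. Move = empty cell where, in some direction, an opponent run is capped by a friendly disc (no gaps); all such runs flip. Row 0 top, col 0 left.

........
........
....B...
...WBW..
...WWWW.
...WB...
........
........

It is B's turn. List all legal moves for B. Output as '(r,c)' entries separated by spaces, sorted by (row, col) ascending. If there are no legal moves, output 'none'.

Answer: (3,2) (3,6) (4,2) (5,2) (5,6) (5,7)

Derivation:
(2,2): no bracket -> illegal
(2,3): no bracket -> illegal
(2,5): no bracket -> illegal
(2,6): no bracket -> illegal
(3,2): flips 2 -> legal
(3,6): flips 2 -> legal
(3,7): no bracket -> illegal
(4,2): flips 1 -> legal
(4,7): no bracket -> illegal
(5,2): flips 2 -> legal
(5,5): no bracket -> illegal
(5,6): flips 1 -> legal
(5,7): flips 2 -> legal
(6,2): no bracket -> illegal
(6,3): no bracket -> illegal
(6,4): no bracket -> illegal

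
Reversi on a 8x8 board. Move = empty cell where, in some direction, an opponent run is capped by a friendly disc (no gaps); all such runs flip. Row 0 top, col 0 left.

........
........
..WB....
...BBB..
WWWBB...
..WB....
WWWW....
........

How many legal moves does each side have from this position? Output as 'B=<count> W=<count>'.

-- B to move --
(1,1): flips 1 -> legal
(1,2): no bracket -> illegal
(1,3): no bracket -> illegal
(2,1): flips 1 -> legal
(3,0): no bracket -> illegal
(3,1): flips 1 -> legal
(3,2): no bracket -> illegal
(5,0): no bracket -> illegal
(5,1): flips 2 -> legal
(5,4): no bracket -> illegal
(6,4): no bracket -> illegal
(7,0): flips 2 -> legal
(7,1): flips 1 -> legal
(7,2): no bracket -> illegal
(7,3): flips 1 -> legal
(7,4): no bracket -> illegal
B mobility = 7
-- W to move --
(1,2): no bracket -> illegal
(1,3): flips 4 -> legal
(1,4): no bracket -> illegal
(2,4): flips 2 -> legal
(2,5): flips 2 -> legal
(2,6): flips 3 -> legal
(3,2): no bracket -> illegal
(3,6): no bracket -> illegal
(4,5): flips 2 -> legal
(4,6): no bracket -> illegal
(5,4): flips 1 -> legal
(5,5): flips 2 -> legal
(6,4): flips 1 -> legal
W mobility = 8

Answer: B=7 W=8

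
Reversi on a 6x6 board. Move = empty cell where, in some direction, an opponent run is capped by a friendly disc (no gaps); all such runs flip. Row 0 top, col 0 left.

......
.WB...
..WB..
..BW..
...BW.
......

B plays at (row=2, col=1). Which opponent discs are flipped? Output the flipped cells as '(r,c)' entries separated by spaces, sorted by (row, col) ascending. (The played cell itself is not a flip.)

Answer: (2,2)

Derivation:
Dir NW: first cell '.' (not opp) -> no flip
Dir N: opp run (1,1), next='.' -> no flip
Dir NE: first cell 'B' (not opp) -> no flip
Dir W: first cell '.' (not opp) -> no flip
Dir E: opp run (2,2) capped by B -> flip
Dir SW: first cell '.' (not opp) -> no flip
Dir S: first cell '.' (not opp) -> no flip
Dir SE: first cell 'B' (not opp) -> no flip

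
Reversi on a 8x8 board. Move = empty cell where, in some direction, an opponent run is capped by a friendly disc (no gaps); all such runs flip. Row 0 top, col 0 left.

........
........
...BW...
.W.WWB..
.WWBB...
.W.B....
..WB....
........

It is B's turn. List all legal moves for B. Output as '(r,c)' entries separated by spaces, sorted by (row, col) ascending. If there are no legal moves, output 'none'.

(1,3): flips 1 -> legal
(1,4): flips 2 -> legal
(1,5): no bracket -> illegal
(2,0): flips 2 -> legal
(2,1): no bracket -> illegal
(2,2): flips 1 -> legal
(2,5): flips 2 -> legal
(3,0): no bracket -> illegal
(3,2): flips 2 -> legal
(4,0): flips 2 -> legal
(4,5): flips 1 -> legal
(5,0): no bracket -> illegal
(5,2): no bracket -> illegal
(6,0): no bracket -> illegal
(6,1): flips 1 -> legal
(7,1): flips 1 -> legal
(7,2): no bracket -> illegal
(7,3): no bracket -> illegal

Answer: (1,3) (1,4) (2,0) (2,2) (2,5) (3,2) (4,0) (4,5) (6,1) (7,1)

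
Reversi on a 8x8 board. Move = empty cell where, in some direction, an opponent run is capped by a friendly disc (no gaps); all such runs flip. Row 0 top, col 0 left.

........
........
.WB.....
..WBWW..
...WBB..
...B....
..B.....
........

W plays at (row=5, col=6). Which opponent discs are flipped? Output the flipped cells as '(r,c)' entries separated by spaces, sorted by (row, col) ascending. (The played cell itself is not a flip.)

Answer: (4,5)

Derivation:
Dir NW: opp run (4,5) capped by W -> flip
Dir N: first cell '.' (not opp) -> no flip
Dir NE: first cell '.' (not opp) -> no flip
Dir W: first cell '.' (not opp) -> no flip
Dir E: first cell '.' (not opp) -> no flip
Dir SW: first cell '.' (not opp) -> no flip
Dir S: first cell '.' (not opp) -> no flip
Dir SE: first cell '.' (not opp) -> no flip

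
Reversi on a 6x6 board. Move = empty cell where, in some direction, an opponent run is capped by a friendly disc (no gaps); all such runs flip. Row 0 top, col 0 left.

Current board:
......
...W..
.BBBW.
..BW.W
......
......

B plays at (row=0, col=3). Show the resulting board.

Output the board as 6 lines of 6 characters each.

Place B at (0,3); scan 8 dirs for brackets.
Dir NW: edge -> no flip
Dir N: edge -> no flip
Dir NE: edge -> no flip
Dir W: first cell '.' (not opp) -> no flip
Dir E: first cell '.' (not opp) -> no flip
Dir SW: first cell '.' (not opp) -> no flip
Dir S: opp run (1,3) capped by B -> flip
Dir SE: first cell '.' (not opp) -> no flip
All flips: (1,3)

Answer: ...B..
...B..
.BBBW.
..BW.W
......
......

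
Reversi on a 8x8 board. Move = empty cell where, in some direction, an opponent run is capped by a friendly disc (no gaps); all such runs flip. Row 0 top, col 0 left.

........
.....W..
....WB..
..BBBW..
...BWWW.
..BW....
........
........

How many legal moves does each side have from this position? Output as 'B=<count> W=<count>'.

-- B to move --
(0,4): no bracket -> illegal
(0,5): flips 1 -> legal
(0,6): flips 2 -> legal
(1,3): no bracket -> illegal
(1,4): flips 1 -> legal
(1,6): no bracket -> illegal
(2,3): flips 1 -> legal
(2,6): no bracket -> illegal
(3,6): flips 1 -> legal
(3,7): no bracket -> illegal
(4,2): no bracket -> illegal
(4,7): flips 3 -> legal
(5,4): flips 2 -> legal
(5,5): flips 3 -> legal
(5,6): flips 1 -> legal
(5,7): no bracket -> illegal
(6,2): no bracket -> illegal
(6,3): flips 1 -> legal
(6,4): no bracket -> illegal
B mobility = 10
-- W to move --
(1,4): no bracket -> illegal
(1,6): no bracket -> illegal
(2,1): no bracket -> illegal
(2,2): flips 1 -> legal
(2,3): flips 3 -> legal
(2,6): flips 1 -> legal
(3,1): flips 3 -> legal
(3,6): no bracket -> illegal
(4,1): no bracket -> illegal
(4,2): flips 2 -> legal
(5,1): flips 1 -> legal
(5,4): no bracket -> illegal
(6,1): no bracket -> illegal
(6,2): no bracket -> illegal
(6,3): no bracket -> illegal
W mobility = 6

Answer: B=10 W=6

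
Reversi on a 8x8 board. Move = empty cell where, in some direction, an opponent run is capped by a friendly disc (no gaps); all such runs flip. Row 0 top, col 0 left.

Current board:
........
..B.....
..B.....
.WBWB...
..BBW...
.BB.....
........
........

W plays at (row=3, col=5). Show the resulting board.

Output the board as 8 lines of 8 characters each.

Place W at (3,5); scan 8 dirs for brackets.
Dir NW: first cell '.' (not opp) -> no flip
Dir N: first cell '.' (not opp) -> no flip
Dir NE: first cell '.' (not opp) -> no flip
Dir W: opp run (3,4) capped by W -> flip
Dir E: first cell '.' (not opp) -> no flip
Dir SW: first cell 'W' (not opp) -> no flip
Dir S: first cell '.' (not opp) -> no flip
Dir SE: first cell '.' (not opp) -> no flip
All flips: (3,4)

Answer: ........
..B.....
..B.....
.WBWWW..
..BBW...
.BB.....
........
........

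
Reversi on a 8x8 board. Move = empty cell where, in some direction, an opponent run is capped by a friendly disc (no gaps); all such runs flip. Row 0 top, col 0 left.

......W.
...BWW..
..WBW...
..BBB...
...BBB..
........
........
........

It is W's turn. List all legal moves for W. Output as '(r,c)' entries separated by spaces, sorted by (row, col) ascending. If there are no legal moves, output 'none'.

(0,2): flips 1 -> legal
(0,3): no bracket -> illegal
(0,4): flips 1 -> legal
(1,2): flips 1 -> legal
(2,1): no bracket -> illegal
(2,5): no bracket -> illegal
(3,1): no bracket -> illegal
(3,5): no bracket -> illegal
(3,6): no bracket -> illegal
(4,1): flips 2 -> legal
(4,2): flips 2 -> legal
(4,6): no bracket -> illegal
(5,2): no bracket -> illegal
(5,3): no bracket -> illegal
(5,4): flips 2 -> legal
(5,5): flips 2 -> legal
(5,6): no bracket -> illegal

Answer: (0,2) (0,4) (1,2) (4,1) (4,2) (5,4) (5,5)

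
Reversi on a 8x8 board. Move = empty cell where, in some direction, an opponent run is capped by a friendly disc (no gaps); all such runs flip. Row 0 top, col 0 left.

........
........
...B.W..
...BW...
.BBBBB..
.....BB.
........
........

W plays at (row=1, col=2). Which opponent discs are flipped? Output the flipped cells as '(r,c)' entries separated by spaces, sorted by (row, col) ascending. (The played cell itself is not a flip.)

Dir NW: first cell '.' (not opp) -> no flip
Dir N: first cell '.' (not opp) -> no flip
Dir NE: first cell '.' (not opp) -> no flip
Dir W: first cell '.' (not opp) -> no flip
Dir E: first cell '.' (not opp) -> no flip
Dir SW: first cell '.' (not opp) -> no flip
Dir S: first cell '.' (not opp) -> no flip
Dir SE: opp run (2,3) capped by W -> flip

Answer: (2,3)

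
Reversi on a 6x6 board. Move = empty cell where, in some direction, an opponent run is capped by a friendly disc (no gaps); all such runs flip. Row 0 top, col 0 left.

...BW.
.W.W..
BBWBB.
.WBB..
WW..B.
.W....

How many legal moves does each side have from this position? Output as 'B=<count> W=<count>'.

-- B to move --
(0,0): flips 2 -> legal
(0,1): flips 1 -> legal
(0,2): flips 2 -> legal
(0,5): flips 1 -> legal
(1,0): no bracket -> illegal
(1,2): flips 1 -> legal
(1,4): no bracket -> illegal
(1,5): no bracket -> illegal
(3,0): flips 1 -> legal
(4,2): flips 1 -> legal
(5,0): flips 1 -> legal
(5,2): no bracket -> illegal
B mobility = 8
-- W to move --
(0,2): flips 1 -> legal
(1,0): no bracket -> illegal
(1,2): no bracket -> illegal
(1,4): flips 2 -> legal
(1,5): no bracket -> illegal
(2,5): flips 2 -> legal
(3,0): no bracket -> illegal
(3,4): flips 2 -> legal
(3,5): flips 1 -> legal
(4,2): flips 1 -> legal
(4,3): flips 2 -> legal
(4,5): no bracket -> illegal
(5,3): no bracket -> illegal
(5,4): no bracket -> illegal
(5,5): flips 2 -> legal
W mobility = 8

Answer: B=8 W=8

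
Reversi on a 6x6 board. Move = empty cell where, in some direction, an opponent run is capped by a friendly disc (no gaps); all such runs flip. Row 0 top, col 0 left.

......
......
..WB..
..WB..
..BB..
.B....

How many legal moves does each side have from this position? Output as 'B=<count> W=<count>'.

-- B to move --
(1,1): flips 1 -> legal
(1,2): flips 2 -> legal
(1,3): no bracket -> illegal
(2,1): flips 2 -> legal
(3,1): flips 1 -> legal
(4,1): flips 1 -> legal
B mobility = 5
-- W to move --
(1,2): no bracket -> illegal
(1,3): no bracket -> illegal
(1,4): flips 1 -> legal
(2,4): flips 1 -> legal
(3,1): no bracket -> illegal
(3,4): flips 1 -> legal
(4,0): no bracket -> illegal
(4,1): no bracket -> illegal
(4,4): flips 1 -> legal
(5,0): no bracket -> illegal
(5,2): flips 1 -> legal
(5,3): no bracket -> illegal
(5,4): flips 1 -> legal
W mobility = 6

Answer: B=5 W=6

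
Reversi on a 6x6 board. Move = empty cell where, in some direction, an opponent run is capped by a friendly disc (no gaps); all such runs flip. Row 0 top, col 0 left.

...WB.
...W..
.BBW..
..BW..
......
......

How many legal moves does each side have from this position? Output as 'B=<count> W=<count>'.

Answer: B=5 W=5

Derivation:
-- B to move --
(0,2): flips 1 -> legal
(1,2): no bracket -> illegal
(1,4): flips 1 -> legal
(2,4): flips 1 -> legal
(3,4): flips 1 -> legal
(4,2): no bracket -> illegal
(4,3): no bracket -> illegal
(4,4): flips 1 -> legal
B mobility = 5
-- W to move --
(0,5): flips 1 -> legal
(1,0): no bracket -> illegal
(1,1): flips 1 -> legal
(1,2): no bracket -> illegal
(1,4): no bracket -> illegal
(1,5): no bracket -> illegal
(2,0): flips 2 -> legal
(3,0): no bracket -> illegal
(3,1): flips 2 -> legal
(4,1): flips 1 -> legal
(4,2): no bracket -> illegal
(4,3): no bracket -> illegal
W mobility = 5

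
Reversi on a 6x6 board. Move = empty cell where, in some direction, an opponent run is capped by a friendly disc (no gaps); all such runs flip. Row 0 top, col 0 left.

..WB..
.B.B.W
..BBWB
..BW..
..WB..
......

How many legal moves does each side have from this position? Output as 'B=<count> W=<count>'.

-- B to move --
(0,1): flips 1 -> legal
(0,4): no bracket -> illegal
(0,5): flips 1 -> legal
(1,2): no bracket -> illegal
(1,4): no bracket -> illegal
(3,1): no bracket -> illegal
(3,4): flips 1 -> legal
(3,5): flips 1 -> legal
(4,1): flips 1 -> legal
(4,4): flips 1 -> legal
(5,1): no bracket -> illegal
(5,2): flips 1 -> legal
(5,3): no bracket -> illegal
B mobility = 7
-- W to move --
(0,0): flips 2 -> legal
(0,1): no bracket -> illegal
(0,4): flips 1 -> legal
(1,0): no bracket -> illegal
(1,2): flips 2 -> legal
(1,4): no bracket -> illegal
(2,0): flips 1 -> legal
(2,1): flips 2 -> legal
(3,1): flips 1 -> legal
(3,4): no bracket -> illegal
(3,5): flips 1 -> legal
(4,1): no bracket -> illegal
(4,4): flips 1 -> legal
(5,2): no bracket -> illegal
(5,3): flips 1 -> legal
(5,4): no bracket -> illegal
W mobility = 9

Answer: B=7 W=9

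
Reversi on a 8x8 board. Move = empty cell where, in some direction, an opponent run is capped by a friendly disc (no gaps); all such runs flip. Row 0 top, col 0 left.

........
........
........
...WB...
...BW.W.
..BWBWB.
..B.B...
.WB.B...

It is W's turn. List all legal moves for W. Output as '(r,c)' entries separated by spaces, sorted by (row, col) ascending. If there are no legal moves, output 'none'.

Answer: (2,4) (3,5) (4,2) (5,1) (5,7) (6,6) (7,3) (7,5)

Derivation:
(2,3): no bracket -> illegal
(2,4): flips 1 -> legal
(2,5): no bracket -> illegal
(3,2): no bracket -> illegal
(3,5): flips 1 -> legal
(4,1): no bracket -> illegal
(4,2): flips 1 -> legal
(4,5): no bracket -> illegal
(4,7): no bracket -> illegal
(5,1): flips 1 -> legal
(5,7): flips 1 -> legal
(6,1): no bracket -> illegal
(6,3): no bracket -> illegal
(6,5): no bracket -> illegal
(6,6): flips 1 -> legal
(6,7): no bracket -> illegal
(7,3): flips 2 -> legal
(7,5): flips 1 -> legal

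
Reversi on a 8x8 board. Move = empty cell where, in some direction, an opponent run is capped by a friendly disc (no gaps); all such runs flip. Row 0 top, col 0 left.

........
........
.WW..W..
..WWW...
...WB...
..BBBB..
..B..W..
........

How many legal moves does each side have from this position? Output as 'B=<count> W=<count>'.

Answer: B=8 W=5

Derivation:
-- B to move --
(1,0): flips 3 -> legal
(1,1): flips 2 -> legal
(1,2): no bracket -> illegal
(1,3): no bracket -> illegal
(1,4): no bracket -> illegal
(1,5): no bracket -> illegal
(1,6): flips 3 -> legal
(2,0): no bracket -> illegal
(2,3): flips 2 -> legal
(2,4): flips 1 -> legal
(2,6): no bracket -> illegal
(3,0): no bracket -> illegal
(3,1): no bracket -> illegal
(3,5): no bracket -> illegal
(3,6): no bracket -> illegal
(4,1): no bracket -> illegal
(4,2): flips 1 -> legal
(4,5): no bracket -> illegal
(5,6): no bracket -> illegal
(6,4): no bracket -> illegal
(6,6): no bracket -> illegal
(7,4): no bracket -> illegal
(7,5): flips 1 -> legal
(7,6): flips 1 -> legal
B mobility = 8
-- W to move --
(3,5): no bracket -> illegal
(4,1): no bracket -> illegal
(4,2): no bracket -> illegal
(4,5): flips 2 -> legal
(4,6): no bracket -> illegal
(5,1): no bracket -> illegal
(5,6): no bracket -> illegal
(6,1): flips 1 -> legal
(6,3): flips 1 -> legal
(6,4): flips 2 -> legal
(6,6): flips 2 -> legal
(7,1): no bracket -> illegal
(7,2): no bracket -> illegal
(7,3): no bracket -> illegal
W mobility = 5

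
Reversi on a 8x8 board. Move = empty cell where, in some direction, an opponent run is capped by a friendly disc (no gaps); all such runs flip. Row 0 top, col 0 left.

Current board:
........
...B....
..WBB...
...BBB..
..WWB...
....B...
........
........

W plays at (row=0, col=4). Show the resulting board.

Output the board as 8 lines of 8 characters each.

Answer: ....W...
...W....
..WBB...
...BBB..
..WWB...
....B...
........
........

Derivation:
Place W at (0,4); scan 8 dirs for brackets.
Dir NW: edge -> no flip
Dir N: edge -> no flip
Dir NE: edge -> no flip
Dir W: first cell '.' (not opp) -> no flip
Dir E: first cell '.' (not opp) -> no flip
Dir SW: opp run (1,3) capped by W -> flip
Dir S: first cell '.' (not opp) -> no flip
Dir SE: first cell '.' (not opp) -> no flip
All flips: (1,3)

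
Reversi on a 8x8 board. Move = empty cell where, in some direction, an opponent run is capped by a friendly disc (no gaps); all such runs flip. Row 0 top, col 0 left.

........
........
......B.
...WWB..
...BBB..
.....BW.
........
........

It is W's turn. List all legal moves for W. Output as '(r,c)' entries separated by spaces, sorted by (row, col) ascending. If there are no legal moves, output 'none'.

(1,5): no bracket -> illegal
(1,6): no bracket -> illegal
(1,7): no bracket -> illegal
(2,4): no bracket -> illegal
(2,5): no bracket -> illegal
(2,7): no bracket -> illegal
(3,2): no bracket -> illegal
(3,6): flips 1 -> legal
(3,7): no bracket -> illegal
(4,2): no bracket -> illegal
(4,6): no bracket -> illegal
(5,2): flips 1 -> legal
(5,3): flips 1 -> legal
(5,4): flips 2 -> legal
(6,4): no bracket -> illegal
(6,5): no bracket -> illegal
(6,6): flips 2 -> legal

Answer: (3,6) (5,2) (5,3) (5,4) (6,6)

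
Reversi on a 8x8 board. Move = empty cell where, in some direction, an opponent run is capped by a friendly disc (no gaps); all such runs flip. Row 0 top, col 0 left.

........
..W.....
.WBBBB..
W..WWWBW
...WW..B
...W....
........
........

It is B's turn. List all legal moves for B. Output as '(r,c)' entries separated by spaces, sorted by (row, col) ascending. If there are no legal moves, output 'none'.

(0,1): flips 1 -> legal
(0,2): flips 1 -> legal
(0,3): no bracket -> illegal
(1,0): no bracket -> illegal
(1,1): no bracket -> illegal
(1,3): no bracket -> illegal
(2,0): flips 1 -> legal
(2,6): no bracket -> illegal
(2,7): flips 1 -> legal
(3,1): no bracket -> illegal
(3,2): flips 3 -> legal
(4,0): no bracket -> illegal
(4,1): no bracket -> illegal
(4,2): flips 1 -> legal
(4,5): flips 2 -> legal
(4,6): flips 1 -> legal
(5,2): flips 2 -> legal
(5,4): flips 2 -> legal
(5,5): flips 2 -> legal
(6,2): no bracket -> illegal
(6,3): flips 3 -> legal
(6,4): no bracket -> illegal

Answer: (0,1) (0,2) (2,0) (2,7) (3,2) (4,2) (4,5) (4,6) (5,2) (5,4) (5,5) (6,3)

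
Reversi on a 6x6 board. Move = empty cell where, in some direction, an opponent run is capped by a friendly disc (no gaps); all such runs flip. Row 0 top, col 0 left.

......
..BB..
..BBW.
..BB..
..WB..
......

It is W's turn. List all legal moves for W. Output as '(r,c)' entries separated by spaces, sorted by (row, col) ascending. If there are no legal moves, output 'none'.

(0,1): no bracket -> illegal
(0,2): flips 4 -> legal
(0,3): no bracket -> illegal
(0,4): no bracket -> illegal
(1,1): no bracket -> illegal
(1,4): no bracket -> illegal
(2,1): flips 2 -> legal
(3,1): no bracket -> illegal
(3,4): no bracket -> illegal
(4,1): no bracket -> illegal
(4,4): flips 1 -> legal
(5,2): no bracket -> illegal
(5,3): no bracket -> illegal
(5,4): no bracket -> illegal

Answer: (0,2) (2,1) (4,4)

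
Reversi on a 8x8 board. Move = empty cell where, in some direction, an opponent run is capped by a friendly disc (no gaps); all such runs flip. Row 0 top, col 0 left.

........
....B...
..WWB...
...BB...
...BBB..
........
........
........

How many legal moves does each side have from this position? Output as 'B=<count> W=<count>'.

Answer: B=5 W=5

Derivation:
-- B to move --
(1,1): flips 1 -> legal
(1,2): flips 1 -> legal
(1,3): flips 1 -> legal
(2,1): flips 2 -> legal
(3,1): no bracket -> illegal
(3,2): flips 1 -> legal
B mobility = 5
-- W to move --
(0,3): no bracket -> illegal
(0,4): no bracket -> illegal
(0,5): flips 1 -> legal
(1,3): no bracket -> illegal
(1,5): no bracket -> illegal
(2,5): flips 1 -> legal
(3,2): no bracket -> illegal
(3,5): no bracket -> illegal
(3,6): no bracket -> illegal
(4,2): no bracket -> illegal
(4,6): no bracket -> illegal
(5,2): no bracket -> illegal
(5,3): flips 2 -> legal
(5,4): no bracket -> illegal
(5,5): flips 2 -> legal
(5,6): flips 2 -> legal
W mobility = 5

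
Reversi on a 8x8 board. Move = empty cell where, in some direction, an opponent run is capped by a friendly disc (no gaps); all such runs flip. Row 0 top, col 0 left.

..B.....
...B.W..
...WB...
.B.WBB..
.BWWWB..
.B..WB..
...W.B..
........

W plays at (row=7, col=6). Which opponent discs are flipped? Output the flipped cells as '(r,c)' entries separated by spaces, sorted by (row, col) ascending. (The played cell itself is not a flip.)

Answer: (6,5)

Derivation:
Dir NW: opp run (6,5) capped by W -> flip
Dir N: first cell '.' (not opp) -> no flip
Dir NE: first cell '.' (not opp) -> no flip
Dir W: first cell '.' (not opp) -> no flip
Dir E: first cell '.' (not opp) -> no flip
Dir SW: edge -> no flip
Dir S: edge -> no flip
Dir SE: edge -> no flip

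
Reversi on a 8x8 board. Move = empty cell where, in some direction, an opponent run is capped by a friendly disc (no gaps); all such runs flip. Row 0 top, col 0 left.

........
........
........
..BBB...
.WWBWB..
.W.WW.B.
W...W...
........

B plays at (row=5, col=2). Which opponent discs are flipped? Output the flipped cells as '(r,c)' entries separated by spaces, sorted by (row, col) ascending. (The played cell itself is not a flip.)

Dir NW: opp run (4,1), next='.' -> no flip
Dir N: opp run (4,2) capped by B -> flip
Dir NE: first cell 'B' (not opp) -> no flip
Dir W: opp run (5,1), next='.' -> no flip
Dir E: opp run (5,3) (5,4), next='.' -> no flip
Dir SW: first cell '.' (not opp) -> no flip
Dir S: first cell '.' (not opp) -> no flip
Dir SE: first cell '.' (not opp) -> no flip

Answer: (4,2)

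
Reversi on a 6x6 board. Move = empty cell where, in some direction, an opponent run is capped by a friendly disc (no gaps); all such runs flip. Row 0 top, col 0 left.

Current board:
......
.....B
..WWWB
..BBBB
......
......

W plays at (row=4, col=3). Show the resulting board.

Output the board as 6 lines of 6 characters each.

Answer: ......
.....B
..WWWB
..BWBB
...W..
......

Derivation:
Place W at (4,3); scan 8 dirs for brackets.
Dir NW: opp run (3,2), next='.' -> no flip
Dir N: opp run (3,3) capped by W -> flip
Dir NE: opp run (3,4) (2,5), next=edge -> no flip
Dir W: first cell '.' (not opp) -> no flip
Dir E: first cell '.' (not opp) -> no flip
Dir SW: first cell '.' (not opp) -> no flip
Dir S: first cell '.' (not opp) -> no flip
Dir SE: first cell '.' (not opp) -> no flip
All flips: (3,3)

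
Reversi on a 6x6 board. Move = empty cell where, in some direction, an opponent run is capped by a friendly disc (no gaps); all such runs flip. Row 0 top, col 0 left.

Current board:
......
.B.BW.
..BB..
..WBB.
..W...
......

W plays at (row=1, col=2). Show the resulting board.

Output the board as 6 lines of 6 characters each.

Place W at (1,2); scan 8 dirs for brackets.
Dir NW: first cell '.' (not opp) -> no flip
Dir N: first cell '.' (not opp) -> no flip
Dir NE: first cell '.' (not opp) -> no flip
Dir W: opp run (1,1), next='.' -> no flip
Dir E: opp run (1,3) capped by W -> flip
Dir SW: first cell '.' (not opp) -> no flip
Dir S: opp run (2,2) capped by W -> flip
Dir SE: opp run (2,3) (3,4), next='.' -> no flip
All flips: (1,3) (2,2)

Answer: ......
.BWWW.
..WB..
..WBB.
..W...
......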